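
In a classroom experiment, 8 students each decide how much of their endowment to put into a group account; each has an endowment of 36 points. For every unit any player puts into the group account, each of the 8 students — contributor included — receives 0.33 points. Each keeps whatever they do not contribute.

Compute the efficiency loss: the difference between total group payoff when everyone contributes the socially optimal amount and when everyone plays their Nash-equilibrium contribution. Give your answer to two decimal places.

472.32 points

The private return per contributed unit is 0.33 < 1, so contributing 0 is dominant for every player. At the Nash equilibrium everyone keeps their 36, and the group total is 8 × 36 = 288.
Each contributed unit returns 2.640 to the group as a whole (0.33 to each of 8 players), which exceeds 1, so the social optimum is full contribution: group total = 2.640 × 288 = 760.32.
Efficiency loss = 760.32 − 288 = 472.32.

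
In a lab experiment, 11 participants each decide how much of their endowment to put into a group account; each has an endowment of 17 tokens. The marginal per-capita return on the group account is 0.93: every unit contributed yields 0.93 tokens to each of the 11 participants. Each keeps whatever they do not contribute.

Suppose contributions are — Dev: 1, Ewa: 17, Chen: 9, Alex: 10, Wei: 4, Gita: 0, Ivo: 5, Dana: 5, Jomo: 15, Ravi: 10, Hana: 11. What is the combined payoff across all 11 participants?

Total contributed: 1 + 17 + 9 + 10 + 4 + 0 + 5 + 5 + 15 + 10 + 11 = 87; total kept: 11 × 17 − 87 = 100.
The group account pays out 0.93 × 11 × 87 = 890.01 in aggregate.
Group total = 100 + 890.01 = 990.01.

990.01 tokens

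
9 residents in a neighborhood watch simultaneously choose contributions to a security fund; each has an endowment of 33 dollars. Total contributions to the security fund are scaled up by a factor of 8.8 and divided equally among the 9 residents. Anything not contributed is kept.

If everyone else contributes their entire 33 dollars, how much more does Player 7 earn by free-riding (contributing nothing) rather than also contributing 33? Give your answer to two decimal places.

0.73 dollars

Switching from a contribution of 33 to 0 lets Player 7 keep an extra 33 dollars, but lowers the security fund by 33, which costs Player 7 their own share of that drop: 8.8/9 × 33 = 32.27.
Net gain = 33 − 32.27 = 0.73. The private return per contributed unit (0.9778) is below 1, so free-riding is indeed the best response regardless of what the others do.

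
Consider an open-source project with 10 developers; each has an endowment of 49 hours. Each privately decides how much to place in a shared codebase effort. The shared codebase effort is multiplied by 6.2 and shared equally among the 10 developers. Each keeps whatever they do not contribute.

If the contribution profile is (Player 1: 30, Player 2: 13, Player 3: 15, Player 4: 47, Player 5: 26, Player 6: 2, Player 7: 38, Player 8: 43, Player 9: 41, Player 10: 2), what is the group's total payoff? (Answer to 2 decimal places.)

1826.40 hours

Total contributed: 30 + 13 + 15 + 47 + 26 + 2 + 38 + 43 + 41 + 2 = 257; total kept: 10 × 49 − 257 = 233.
The shared codebase effort pays out 6.2 × 257 = 1593.40 in aggregate.
Group total = 233 + 1593.40 = 1826.40.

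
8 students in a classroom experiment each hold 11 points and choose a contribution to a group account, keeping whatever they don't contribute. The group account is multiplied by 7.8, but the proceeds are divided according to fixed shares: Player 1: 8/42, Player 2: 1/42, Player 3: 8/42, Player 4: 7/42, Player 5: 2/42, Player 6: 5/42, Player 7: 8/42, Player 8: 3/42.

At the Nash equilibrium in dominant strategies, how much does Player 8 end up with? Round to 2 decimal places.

35.51 points

Player j's private return per contributed unit is 7.8 × (j's share). Contributing is weakly dominant for j when that share is at least 1/7.8 = 0.1282, and contributing 0 is dominant otherwise.
The shares above 0.1282 belong to Player 1, Player 3, Player 4 and Player 7, contributing 11 each; the remaining 4 contribute 0. Total contributed: 44.
Player 8 keeps 11 and receives 7.8 × 44 × 3/42 = 24.51 from the group account, for a payoff of 35.51.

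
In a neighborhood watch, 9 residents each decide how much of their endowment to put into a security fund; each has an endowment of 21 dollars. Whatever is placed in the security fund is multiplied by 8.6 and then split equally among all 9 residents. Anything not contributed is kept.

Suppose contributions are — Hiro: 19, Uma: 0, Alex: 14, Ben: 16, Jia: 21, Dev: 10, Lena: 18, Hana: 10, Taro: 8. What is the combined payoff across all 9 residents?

Total contributed: 19 + 0 + 14 + 16 + 21 + 10 + 18 + 10 + 8 = 116; total kept: 9 × 21 − 116 = 73.
The security fund pays out 8.6 × 116 = 997.60 in aggregate.
Group total = 73 + 997.60 = 1070.60.

1070.60 dollars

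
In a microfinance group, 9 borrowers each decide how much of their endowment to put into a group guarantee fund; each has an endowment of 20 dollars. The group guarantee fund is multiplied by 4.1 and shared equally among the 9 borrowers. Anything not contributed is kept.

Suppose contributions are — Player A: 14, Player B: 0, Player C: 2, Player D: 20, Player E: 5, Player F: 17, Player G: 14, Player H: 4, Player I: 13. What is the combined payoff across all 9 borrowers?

455.90 dollars

Total contributed: 14 + 0 + 2 + 20 + 5 + 17 + 14 + 4 + 13 = 89; total kept: 9 × 20 − 89 = 91.
The group guarantee fund pays out 4.1 × 89 = 364.90 in aggregate.
Group total = 91 + 364.90 = 455.90.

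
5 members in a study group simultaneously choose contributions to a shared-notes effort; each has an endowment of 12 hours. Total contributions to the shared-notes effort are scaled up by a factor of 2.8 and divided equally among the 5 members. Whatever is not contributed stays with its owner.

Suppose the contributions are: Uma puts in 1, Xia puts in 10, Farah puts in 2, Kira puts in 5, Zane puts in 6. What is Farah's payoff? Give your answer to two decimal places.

23.44 hours

Total contributed: 1 + 10 + 2 + 5 + 6 = 24.
Each receives 2.8 × 24 / 5 = 13.44 from the shared-notes effort.
Farah keeps 12 − 2 = 10, so Farah's payoff is 10 + 13.44 = 23.44.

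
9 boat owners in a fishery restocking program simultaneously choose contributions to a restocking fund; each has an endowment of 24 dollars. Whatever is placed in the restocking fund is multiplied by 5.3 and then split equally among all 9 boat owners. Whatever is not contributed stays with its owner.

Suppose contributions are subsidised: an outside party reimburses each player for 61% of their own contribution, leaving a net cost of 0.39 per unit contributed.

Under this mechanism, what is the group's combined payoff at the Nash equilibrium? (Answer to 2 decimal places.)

1276.56 dollars

Under the mechanism each unit contributed yields (5.3/9) / 0.39 = 1.5100 back to its contributor per unit of net cost, which exceeds 1, making full contribution the dominant choice for everyone.
So the Nash equilibrium is full contribution by all 9; the group earns 9 × (24 × 0.61 + 5.3 × 24) = 1276.56.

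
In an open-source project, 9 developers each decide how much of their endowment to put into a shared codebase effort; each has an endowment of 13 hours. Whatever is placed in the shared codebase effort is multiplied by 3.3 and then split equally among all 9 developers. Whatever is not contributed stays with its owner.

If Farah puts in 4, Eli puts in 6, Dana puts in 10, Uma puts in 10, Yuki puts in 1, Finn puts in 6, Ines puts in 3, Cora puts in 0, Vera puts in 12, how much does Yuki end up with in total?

31.07 hours

Total contributed: 4 + 6 + 10 + 10 + 1 + 6 + 3 + 0 + 12 = 52.
Each receives 3.3 × 52 / 9 = 19.07 from the shared codebase effort.
Yuki keeps 13 − 1 = 12, so Yuki's payoff is 12 + 19.07 = 31.07.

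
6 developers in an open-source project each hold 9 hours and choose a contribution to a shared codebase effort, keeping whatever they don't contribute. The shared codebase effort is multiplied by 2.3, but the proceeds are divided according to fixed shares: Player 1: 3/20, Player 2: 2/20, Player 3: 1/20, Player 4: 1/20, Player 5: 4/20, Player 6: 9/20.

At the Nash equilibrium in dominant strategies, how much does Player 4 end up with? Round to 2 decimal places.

Player j's private return per contributed unit is 2.3 × (j's share). Contributing is weakly dominant for j when that share is at least 1/2.3 = 0.4348, and contributing 0 is dominant otherwise.
The only share above 0.4348 is Player 6's 9/20, contributing 9; the remaining 5 contribute 0. Total contributed: 9.
Player 4 keeps 9 and receives 2.3 × 9 × 1/20 = 1.04 from the shared codebase effort, for a payoff of 10.04.

10.04 hours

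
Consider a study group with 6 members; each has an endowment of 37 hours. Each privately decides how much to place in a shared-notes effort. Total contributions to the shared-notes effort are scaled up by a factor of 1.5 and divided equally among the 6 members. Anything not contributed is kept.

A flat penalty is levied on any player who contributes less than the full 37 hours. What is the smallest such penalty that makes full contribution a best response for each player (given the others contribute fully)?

Given the others contribute fully, the best deviation is to contribute 0 (any partial contribution still incurs the fine and gives up units whose private return 0.2500 is below 1).
Deviating from 37 to 0 saves 37 hours but forfeits the deviator's share of the drop in the shared-notes effort: 1.5/6 × 37 = 9.25.
So the deviation gain is 37 − 9.25 = 27.75, and the fine must be at least 27.75 hours to wipe it out.

27.75 hours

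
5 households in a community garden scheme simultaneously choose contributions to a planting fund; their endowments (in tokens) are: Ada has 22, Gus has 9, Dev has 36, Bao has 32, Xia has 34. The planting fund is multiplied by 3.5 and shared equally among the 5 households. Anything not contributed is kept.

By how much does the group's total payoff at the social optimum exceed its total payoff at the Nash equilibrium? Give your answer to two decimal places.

332.50 tokens

The private return per contributed unit is 3.5/5 = 0.7000 < 1 for every player regardless of endowment, so the Nash equilibrium is zero contribution and the group total is Σ E_j = 22 + 9 + 36 + 32 + 34 = 133.
Each contributed unit returns 3.500 to the group, so the social optimum is full contribution by everyone: group total = 3.500 × 133 = 465.50.
Efficiency loss = (3.500 − 1) × 133 = 332.50.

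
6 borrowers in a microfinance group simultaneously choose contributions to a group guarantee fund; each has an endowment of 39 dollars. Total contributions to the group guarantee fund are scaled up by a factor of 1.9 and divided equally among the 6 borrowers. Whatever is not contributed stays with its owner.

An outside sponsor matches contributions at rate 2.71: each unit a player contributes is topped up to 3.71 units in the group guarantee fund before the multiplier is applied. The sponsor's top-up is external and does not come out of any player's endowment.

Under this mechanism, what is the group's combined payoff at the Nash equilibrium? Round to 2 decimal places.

1649.47 dollars

With the mechanism, a contributed unit returns 1.9 × 3.71 / 6 = 1.1748 per unit of net cost to the contributor — now above 1 — so contributing fully is weakly dominant for every player.
So the Nash equilibrium is full contribution by all 6; the group earns 1.9 × 3.71 × 234 = 1649.47.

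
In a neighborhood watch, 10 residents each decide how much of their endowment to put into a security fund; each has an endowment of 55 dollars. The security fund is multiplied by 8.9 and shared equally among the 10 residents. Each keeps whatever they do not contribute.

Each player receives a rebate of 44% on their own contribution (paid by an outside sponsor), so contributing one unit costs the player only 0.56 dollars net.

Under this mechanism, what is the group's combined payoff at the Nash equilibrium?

With the mechanism, a contributed unit returns (8.9/10) / 0.56 = 1.5893 per unit of net cost to the contributor — now above 1 — so contributing fully is weakly dominant for every player.
So the Nash equilibrium is full contribution by all 10; the group earns 10 × (55 × 0.44 + 8.9 × 55) = 5137.00.

5137.00 dollars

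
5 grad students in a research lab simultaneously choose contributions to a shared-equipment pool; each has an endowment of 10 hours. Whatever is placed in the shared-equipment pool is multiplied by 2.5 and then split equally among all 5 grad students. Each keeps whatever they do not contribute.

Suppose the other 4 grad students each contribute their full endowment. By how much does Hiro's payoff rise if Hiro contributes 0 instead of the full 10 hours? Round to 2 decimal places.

Switching from a contribution of 10 to 0 lets Hiro keep an extra 10 hours, but lowers the shared-equipment pool by 10, which costs Hiro their own share of that drop: 2.5/5 × 10 = 5.00.
Net gain = 10 − 5.00 = 5.00. The private return per contributed unit (0.5000) is below 1, so free-riding is indeed the best response regardless of what the others do.

5.00 hours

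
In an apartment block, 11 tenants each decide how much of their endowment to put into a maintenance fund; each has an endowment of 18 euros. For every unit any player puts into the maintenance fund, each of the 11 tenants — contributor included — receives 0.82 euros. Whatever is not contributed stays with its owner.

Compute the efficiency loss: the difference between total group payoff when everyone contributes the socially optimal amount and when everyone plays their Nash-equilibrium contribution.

The private return per contributed unit is 0.82 < 1, so contributing 0 is dominant for every player. At the Nash equilibrium everyone keeps their 18, and the group total is 11 × 18 = 198.
Each contributed unit returns 9.020 to the group as a whole (0.82 to each of 11 players), which exceeds 1, so the social optimum is full contribution: group total = 9.020 × 198 = 1785.96.
Efficiency loss = 1785.96 − 198 = 1587.96.

1587.96 euros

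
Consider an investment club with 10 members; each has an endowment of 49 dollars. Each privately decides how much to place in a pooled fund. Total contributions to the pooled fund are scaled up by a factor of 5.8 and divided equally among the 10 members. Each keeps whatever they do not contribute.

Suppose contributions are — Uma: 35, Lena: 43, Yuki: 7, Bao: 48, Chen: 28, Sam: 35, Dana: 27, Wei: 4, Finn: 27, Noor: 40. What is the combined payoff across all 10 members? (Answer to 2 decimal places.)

Total contributed: 35 + 43 + 7 + 48 + 28 + 35 + 27 + 4 + 27 + 40 = 294; total kept: 10 × 49 − 294 = 196.
The pooled fund pays out 5.8 × 294 = 1705.20 in aggregate.
Group total = 196 + 1705.20 = 1901.20.

1901.20 dollars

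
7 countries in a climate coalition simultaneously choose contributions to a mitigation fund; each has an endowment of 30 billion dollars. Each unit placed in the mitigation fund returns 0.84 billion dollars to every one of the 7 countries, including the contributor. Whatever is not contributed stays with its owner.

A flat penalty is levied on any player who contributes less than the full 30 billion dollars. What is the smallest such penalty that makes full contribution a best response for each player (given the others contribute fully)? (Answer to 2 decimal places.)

4.80 billion dollars

Given the others contribute fully, the best deviation is to contribute 0 (any partial contribution still incurs the fine and gives up units whose private return 0.84 is below 1).
Deviating from 30 to 0 saves 30 billion dollars but forfeits the deviator's share of the drop in the mitigation fund: 0.84 × 30 = 25.20.
So the deviation gain is 30 − 25.20 = 4.80, and the fine must be at least 4.80 billion dollars to wipe it out.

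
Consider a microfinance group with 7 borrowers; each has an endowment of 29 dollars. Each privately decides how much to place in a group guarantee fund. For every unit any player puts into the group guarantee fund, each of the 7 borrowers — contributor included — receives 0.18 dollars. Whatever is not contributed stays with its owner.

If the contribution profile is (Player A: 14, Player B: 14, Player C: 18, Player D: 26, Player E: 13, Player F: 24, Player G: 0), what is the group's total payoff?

231.34 dollars

Total contributed: 14 + 14 + 18 + 26 + 13 + 24 + 0 = 109; total kept: 7 × 29 − 109 = 94.
The group guarantee fund pays out 0.18 × 7 × 109 = 137.34 in aggregate.
Group total = 94 + 137.34 = 231.34.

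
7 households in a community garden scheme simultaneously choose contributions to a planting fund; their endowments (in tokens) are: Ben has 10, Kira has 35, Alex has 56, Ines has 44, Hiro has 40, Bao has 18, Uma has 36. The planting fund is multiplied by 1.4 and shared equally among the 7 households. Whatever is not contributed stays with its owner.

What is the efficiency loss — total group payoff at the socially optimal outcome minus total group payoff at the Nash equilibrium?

The private return per contributed unit is 1.4/7 = 0.2000 < 1 for every player regardless of endowment, so the Nash equilibrium is zero contribution and the group total is Σ E_j = 10 + 35 + 56 + 44 + 40 + 18 + 36 = 239.
Each contributed unit returns 1.400 to the group, so the social optimum is full contribution by everyone: group total = 1.400 × 239 = 334.60.
Efficiency loss = (1.400 − 1) × 239 = 95.60.

95.60 tokens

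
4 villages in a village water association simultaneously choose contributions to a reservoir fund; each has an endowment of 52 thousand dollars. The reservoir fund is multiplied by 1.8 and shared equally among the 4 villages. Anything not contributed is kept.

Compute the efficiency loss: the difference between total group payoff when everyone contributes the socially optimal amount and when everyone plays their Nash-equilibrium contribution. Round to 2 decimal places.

Each contributed unit returns 1.8/4 = 0.4500 to its contributor — below 1 — so contributing 0 is dominant for every player. At the Nash equilibrium everyone keeps their 52, and the group total is 4 × 52 = 208.
Each contributed unit returns 1.800 to the group as a whole (0.4500 to each of 4 players), which exceeds 1, so the social optimum is full contribution: group total = 1.800 × 208 = 374.40.
Efficiency loss = 374.40 − 208 = 166.40.

166.40 thousand dollars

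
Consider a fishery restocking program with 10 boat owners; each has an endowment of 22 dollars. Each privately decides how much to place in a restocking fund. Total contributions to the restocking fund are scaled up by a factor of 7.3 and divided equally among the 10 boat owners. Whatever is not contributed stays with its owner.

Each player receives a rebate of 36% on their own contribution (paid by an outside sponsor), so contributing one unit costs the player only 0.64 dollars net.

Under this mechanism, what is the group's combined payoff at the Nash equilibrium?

1685.20 dollars

With the mechanism, a contributed unit returns (7.3/10) / 0.64 = 1.1406 per unit of net cost to the contributor — now above 1 — so contributing fully is weakly dominant for every player.
At the Nash equilibrium everyone contributes 22. Group total payoff = 10 × (22 × 0.36 + 7.3 × 22) = 1685.20.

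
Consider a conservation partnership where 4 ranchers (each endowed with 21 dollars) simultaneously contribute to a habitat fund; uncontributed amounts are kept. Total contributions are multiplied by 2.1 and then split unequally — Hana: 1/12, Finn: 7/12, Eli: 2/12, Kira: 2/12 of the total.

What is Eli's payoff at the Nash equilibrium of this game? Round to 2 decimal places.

For player j, contributing a unit is worthwhile iff 2.1 × (j's share) ≥ 1, i.e. iff j's share is at least 0.4762.
Finn alone (share 7/12) is above the threshold, contributing 21; the remaining 3 contribute 0. Total contributed: 21.
Eli keeps 21 and receives 2.1 × 21 × 2/12 = 7.35 from the habitat fund, for a payoff of 28.35.

28.35 dollars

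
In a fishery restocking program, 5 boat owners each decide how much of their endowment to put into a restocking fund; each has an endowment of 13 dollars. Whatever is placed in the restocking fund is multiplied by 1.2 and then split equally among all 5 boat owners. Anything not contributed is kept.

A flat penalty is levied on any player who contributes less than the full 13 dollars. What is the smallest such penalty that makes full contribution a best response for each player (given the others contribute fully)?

Given the others contribute fully, the best deviation is to contribute 0 (any partial contribution still incurs the fine and gives up units whose private return 0.2400 is below 1).
Deviating from 13 to 0 saves 13 dollars but forfeits the deviator's share of the drop in the restocking fund: 1.2/5 × 13 = 3.12.
So the deviation gain is 13 − 3.12 = 9.88, and the fine must be at least 9.88 dollars to wipe it out.

9.88 dollars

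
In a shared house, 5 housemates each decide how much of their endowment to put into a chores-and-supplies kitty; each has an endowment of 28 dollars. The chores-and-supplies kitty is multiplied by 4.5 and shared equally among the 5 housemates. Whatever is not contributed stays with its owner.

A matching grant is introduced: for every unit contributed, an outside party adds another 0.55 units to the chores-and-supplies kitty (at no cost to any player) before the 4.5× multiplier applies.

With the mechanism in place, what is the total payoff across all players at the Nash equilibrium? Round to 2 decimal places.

Under the mechanism each unit contributed yields 4.5 × 1.55 / 5 = 1.3950 back to its contributor per unit of net cost, which exceeds 1, making full contribution the dominant choice for everyone.
At the Nash equilibrium everyone contributes 28. Group total payoff = 4.5 × 1.55 × 140 = 976.50.

976.50 dollars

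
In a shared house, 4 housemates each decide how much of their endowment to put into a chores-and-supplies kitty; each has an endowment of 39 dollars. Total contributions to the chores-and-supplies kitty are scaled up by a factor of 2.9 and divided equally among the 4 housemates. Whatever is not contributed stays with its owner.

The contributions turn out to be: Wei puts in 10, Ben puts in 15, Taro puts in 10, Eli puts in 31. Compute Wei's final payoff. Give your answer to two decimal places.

Total contributed: 10 + 15 + 10 + 31 = 66.
Each receives 2.9 × 66 / 4 = 47.85 from the chores-and-supplies kitty.
Wei keeps 39 − 10 = 29, so Wei's payoff is 29 + 47.85 = 76.85.

76.85 dollars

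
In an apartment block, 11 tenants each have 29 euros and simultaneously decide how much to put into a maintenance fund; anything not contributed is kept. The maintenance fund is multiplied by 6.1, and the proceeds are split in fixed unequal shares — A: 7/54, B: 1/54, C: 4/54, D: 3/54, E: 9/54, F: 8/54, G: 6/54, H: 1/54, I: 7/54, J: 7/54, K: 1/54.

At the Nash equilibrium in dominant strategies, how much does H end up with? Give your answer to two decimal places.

32.28 euros

For player j, contributing a unit is worthwhile iff 6.1 × (j's share) ≥ 1, i.e. iff j's share is at least 0.1639.
The only share above 0.1639 is E's 9/54, contributing 29; the remaining 10 contribute 0. Total contributed: 29.
H keeps 29 and receives 6.1 × 29 × 1/54 = 3.28 from the maintenance fund, for a payoff of 32.28.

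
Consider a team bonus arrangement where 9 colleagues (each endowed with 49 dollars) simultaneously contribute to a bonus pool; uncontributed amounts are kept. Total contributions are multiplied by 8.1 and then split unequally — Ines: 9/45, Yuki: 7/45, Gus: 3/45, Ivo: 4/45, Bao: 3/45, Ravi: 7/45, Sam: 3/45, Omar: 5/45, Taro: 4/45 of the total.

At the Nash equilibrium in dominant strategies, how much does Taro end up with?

154.84 dollars

A player with share s gets back 8.1·s per unit contributed, so full contribution is dominant for anyone with s > 1/8.1 = 0.1235 and zero contribution is dominant for anyone below.
Ines, Yuki and Ravi are above the threshold, contributing 49 each; the remaining 6 contribute 0. Total contributed: 147.
Taro keeps 49 and receives 8.1 × 147 × 4/45 = 105.84 from the bonus pool, for a payoff of 154.84.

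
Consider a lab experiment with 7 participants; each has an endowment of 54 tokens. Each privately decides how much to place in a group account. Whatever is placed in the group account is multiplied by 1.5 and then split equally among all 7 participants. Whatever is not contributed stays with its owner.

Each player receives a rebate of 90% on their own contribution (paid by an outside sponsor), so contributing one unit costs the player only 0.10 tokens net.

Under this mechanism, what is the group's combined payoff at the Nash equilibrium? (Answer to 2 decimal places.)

With the mechanism, a contributed unit returns (1.5/7) / 0.10 = 2.1429 per unit of net cost to the contributor — now above 1 — so contributing fully is weakly dominant for every player.
At the Nash equilibrium everyone contributes 54. Group total payoff = 7 × (54 × 0.90 + 1.5 × 54) = 907.20.

907.20 tokens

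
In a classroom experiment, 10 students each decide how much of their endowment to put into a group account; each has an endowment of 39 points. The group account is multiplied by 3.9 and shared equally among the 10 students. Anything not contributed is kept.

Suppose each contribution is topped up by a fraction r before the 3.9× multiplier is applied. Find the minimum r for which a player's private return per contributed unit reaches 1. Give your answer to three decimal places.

1.564

With matching at rate r, one contributed unit becomes (1 + r) in the group account and returns 3.9 × (1 + r) / 10 to the contributor.
Setting this equal to 1: 1 + r = 10/3.9 = 2.5641.
So the minimum matching rate is r = 2.5641 − 1 = 1.564.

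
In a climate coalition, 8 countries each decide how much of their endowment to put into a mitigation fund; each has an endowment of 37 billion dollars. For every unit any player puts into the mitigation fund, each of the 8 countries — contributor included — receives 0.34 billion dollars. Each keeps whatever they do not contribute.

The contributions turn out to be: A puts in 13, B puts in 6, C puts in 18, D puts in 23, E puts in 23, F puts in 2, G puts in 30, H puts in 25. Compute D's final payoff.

61.60 billion dollars

Total contributed: 13 + 6 + 18 + 23 + 23 + 2 + 30 + 25 = 140.
Each receives 0.34 × 140 = 47.60 from the mitigation fund.
D keeps 37 − 23 = 14, so D's payoff is 14 + 47.60 = 61.60.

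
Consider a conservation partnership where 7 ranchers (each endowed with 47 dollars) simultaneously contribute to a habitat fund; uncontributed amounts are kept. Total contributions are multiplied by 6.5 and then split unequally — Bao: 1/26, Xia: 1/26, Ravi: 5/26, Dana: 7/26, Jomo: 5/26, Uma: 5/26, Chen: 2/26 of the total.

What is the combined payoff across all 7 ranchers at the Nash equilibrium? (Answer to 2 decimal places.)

For player j, contributing a unit is worthwhile iff 6.5 × (j's share) ≥ 1, i.e. iff j's share is at least 0.1538.
Ravi, Dana, Jomo and Uma are above the threshold, contributing 47 each; the remaining 3 contribute 0. Total contributed: 188.
The habitat fund pays out 6.5 × 188 = 1222.00 in total (split across the unequal shares, but the aggregate is all that matters for the group sum).
The 3 free-riders keep 47 each, adding 141. Group total = 141 + 1222.00 = 1363.00.

1363.00 dollars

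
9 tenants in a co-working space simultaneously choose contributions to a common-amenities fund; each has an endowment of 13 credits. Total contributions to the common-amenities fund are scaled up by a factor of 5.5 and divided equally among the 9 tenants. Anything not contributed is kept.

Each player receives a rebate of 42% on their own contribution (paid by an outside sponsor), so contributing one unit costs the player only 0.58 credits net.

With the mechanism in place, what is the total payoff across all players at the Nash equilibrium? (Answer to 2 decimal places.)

The effective private return per unit is now (5.5/9) / 0.58 = 1.0536 > 1, so every player's dominant strategy flips to full contribution.
So the Nash equilibrium is full contribution by all 9; the group earns 9 × (13 × 0.42 + 5.5 × 13) = 692.64.

692.64 credits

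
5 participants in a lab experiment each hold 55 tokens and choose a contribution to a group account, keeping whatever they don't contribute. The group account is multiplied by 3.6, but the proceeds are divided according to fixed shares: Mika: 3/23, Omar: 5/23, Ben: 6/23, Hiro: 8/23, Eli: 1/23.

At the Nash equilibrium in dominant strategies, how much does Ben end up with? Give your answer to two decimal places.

Each unit j contributes comes back to j as 3.6 × (j's share), so j prefers to contribute only if that share exceeds 1/3.6 = 0.2778; otherwise keeping the unit dominates.
Only Hiro (8/23) clears that bar, contributing 55; the remaining 4 contribute 0. Total contributed: 55.
Ben keeps 55 and receives 3.6 × 55 × 6/23 = 51.65 from the group account, for a payoff of 106.65.

106.65 tokens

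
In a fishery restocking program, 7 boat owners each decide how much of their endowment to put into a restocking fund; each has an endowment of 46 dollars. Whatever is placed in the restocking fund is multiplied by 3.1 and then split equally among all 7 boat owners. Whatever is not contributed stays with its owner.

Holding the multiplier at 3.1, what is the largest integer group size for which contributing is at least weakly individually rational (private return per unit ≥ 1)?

Private return per unit is 3.1/(group size), which is ≥ 1 whenever the group size is ≤ 3.1.
The largest such integer is 3.

3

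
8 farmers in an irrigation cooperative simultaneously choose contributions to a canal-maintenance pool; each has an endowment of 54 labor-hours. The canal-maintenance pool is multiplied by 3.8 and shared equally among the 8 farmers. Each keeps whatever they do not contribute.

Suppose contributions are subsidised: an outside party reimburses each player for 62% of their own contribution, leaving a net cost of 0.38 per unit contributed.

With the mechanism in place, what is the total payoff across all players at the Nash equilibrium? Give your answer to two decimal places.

With the mechanism, a contributed unit returns (3.8/8) / 0.38 = 1.2500 per unit of net cost to the contributor — now above 1 — so contributing fully is weakly dominant for every player.
So the Nash equilibrium is full contribution by all 8; the group earns 8 × (54 × 0.62 + 3.8 × 54) = 1909.44.

1909.44 labor-hours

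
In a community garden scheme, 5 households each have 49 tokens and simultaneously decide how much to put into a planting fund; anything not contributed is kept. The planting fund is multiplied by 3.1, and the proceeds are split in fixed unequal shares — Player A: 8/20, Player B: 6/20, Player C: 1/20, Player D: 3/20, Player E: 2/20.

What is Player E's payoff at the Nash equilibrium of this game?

For player j, contributing a unit is worthwhile iff 3.1 × (j's share) ≥ 1, i.e. iff j's share is at least 0.3226.
The only share above 0.3226 is Player A's 8/20, contributing 49; the remaining 4 contribute 0. Total contributed: 49.
Player E keeps 49 and receives 3.1 × 49 × 2/20 = 15.19 from the planting fund, for a payoff of 64.19.

64.19 tokens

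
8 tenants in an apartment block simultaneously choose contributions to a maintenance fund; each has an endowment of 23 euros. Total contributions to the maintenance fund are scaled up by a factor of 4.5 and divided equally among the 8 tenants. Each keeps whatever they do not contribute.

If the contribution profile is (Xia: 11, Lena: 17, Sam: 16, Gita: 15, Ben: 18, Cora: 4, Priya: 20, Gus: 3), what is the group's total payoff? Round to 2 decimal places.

548.00 euros

Total contributed: 11 + 17 + 16 + 15 + 18 + 4 + 20 + 3 = 104; total kept: 8 × 23 − 104 = 80.
The maintenance fund pays out 4.5 × 104 = 468.00 in aggregate.
Group total = 80 + 468.00 = 548.00.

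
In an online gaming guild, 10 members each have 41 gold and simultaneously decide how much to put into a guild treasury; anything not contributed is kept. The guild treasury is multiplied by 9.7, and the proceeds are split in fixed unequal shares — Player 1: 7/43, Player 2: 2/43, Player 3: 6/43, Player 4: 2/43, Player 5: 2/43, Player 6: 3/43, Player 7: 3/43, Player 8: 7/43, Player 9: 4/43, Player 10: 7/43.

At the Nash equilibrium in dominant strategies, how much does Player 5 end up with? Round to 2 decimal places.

Player j's private return per contributed unit is 9.7 × (j's share). Contributing is weakly dominant for j when that share is at least 1/9.7 = 0.1031, and contributing 0 is dominant otherwise.
The shares above 0.1031 belong to Player 1, Player 3, Player 8 and Player 10, contributing 41 each; the remaining 6 contribute 0. Total contributed: 164.
Player 5 keeps 41 and receives 9.7 × 164 × 2/43 = 73.99 from the guild treasury, for a payoff of 114.99.

114.99 gold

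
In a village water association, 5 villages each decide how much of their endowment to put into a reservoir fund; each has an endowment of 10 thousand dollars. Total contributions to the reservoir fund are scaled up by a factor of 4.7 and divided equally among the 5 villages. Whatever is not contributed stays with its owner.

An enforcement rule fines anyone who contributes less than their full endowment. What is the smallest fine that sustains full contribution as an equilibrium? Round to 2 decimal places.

Given the others contribute fully, the best deviation is to contribute 0 (any partial contribution still incurs the fine and gives up units whose private return 0.9400 is below 1).
Deviating from 10 to 0 saves 10 thousand dollars but forfeits the deviator's share of the drop in the reservoir fund: 4.7/5 × 10 = 9.40.
So the deviation gain is 10 − 9.40 = 0.60, and the fine must be at least 0.60 thousand dollars to wipe it out.

0.60 thousand dollars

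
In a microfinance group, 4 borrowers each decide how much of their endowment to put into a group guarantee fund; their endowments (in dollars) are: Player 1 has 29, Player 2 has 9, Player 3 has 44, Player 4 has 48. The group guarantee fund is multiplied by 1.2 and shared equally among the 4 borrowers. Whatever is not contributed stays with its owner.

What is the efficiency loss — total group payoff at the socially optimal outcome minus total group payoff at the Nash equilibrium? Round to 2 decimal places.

The private return per contributed unit is 1.2/4 = 0.3000 < 1 for every player regardless of endowment, so the Nash equilibrium is zero contribution and the group total is Σ E_j = 29 + 9 + 44 + 48 = 130.
Each contributed unit returns 1.200 to the group, so the social optimum is full contribution by everyone: group total = 1.200 × 130 = 156.00.
Efficiency loss = (1.200 − 1) × 130 = 26.00.

26.00 dollars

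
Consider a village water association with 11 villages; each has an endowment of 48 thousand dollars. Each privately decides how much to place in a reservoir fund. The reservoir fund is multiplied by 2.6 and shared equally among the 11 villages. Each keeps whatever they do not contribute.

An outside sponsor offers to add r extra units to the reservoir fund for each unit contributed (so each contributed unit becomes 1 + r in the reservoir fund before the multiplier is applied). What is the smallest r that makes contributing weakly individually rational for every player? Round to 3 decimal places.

With matching at rate r, one contributed unit becomes (1 + r) in the reservoir fund and returns 2.6 × (1 + r) / 11 to the contributor.
Setting this equal to 1: 1 + r = 11/2.6 = 4.2308.
So the minimum matching rate is r = 4.2308 − 1 = 3.231.

3.231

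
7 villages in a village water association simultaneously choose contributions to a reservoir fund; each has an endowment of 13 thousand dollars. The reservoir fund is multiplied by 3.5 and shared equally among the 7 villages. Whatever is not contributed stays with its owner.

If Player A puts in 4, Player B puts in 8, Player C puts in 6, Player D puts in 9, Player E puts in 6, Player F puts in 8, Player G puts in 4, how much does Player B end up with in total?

Total contributed: 4 + 8 + 6 + 9 + 6 + 8 + 4 = 45.
Each receives 3.5 × 45 / 7 = 22.50 from the reservoir fund.
Player B keeps 13 − 8 = 5, so Player B's payoff is 5 + 22.50 = 27.50.

27.50 thousand dollars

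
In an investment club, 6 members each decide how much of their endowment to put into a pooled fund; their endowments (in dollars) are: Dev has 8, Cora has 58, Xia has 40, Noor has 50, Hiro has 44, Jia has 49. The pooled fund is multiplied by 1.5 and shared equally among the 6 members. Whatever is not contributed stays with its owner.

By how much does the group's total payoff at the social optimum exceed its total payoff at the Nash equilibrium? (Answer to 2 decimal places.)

The private return per contributed unit is 1.5/6 = 0.2500 < 1 for every player regardless of endowment, so the Nash equilibrium is zero contribution and the group total is Σ E_j = 8 + 58 + 40 + 50 + 44 + 49 = 249.
Each contributed unit returns 1.500 to the group, so the social optimum is full contribution by everyone: group total = 1.500 × 249 = 373.50.
Efficiency loss = (1.500 − 1) × 249 = 124.50.

124.50 dollars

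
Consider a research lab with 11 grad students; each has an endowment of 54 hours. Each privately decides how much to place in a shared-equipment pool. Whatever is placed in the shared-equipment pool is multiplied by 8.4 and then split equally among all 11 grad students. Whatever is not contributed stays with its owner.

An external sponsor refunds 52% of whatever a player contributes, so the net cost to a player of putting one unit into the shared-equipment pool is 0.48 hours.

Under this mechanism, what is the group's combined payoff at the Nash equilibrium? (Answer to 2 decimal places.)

5298.48 hours

The effective private return per unit is now (8.4/11) / 0.48 = 1.5909 > 1, so every player's dominant strategy flips to full contribution.
So the Nash equilibrium is full contribution by all 11; the group earns 11 × (54 × 0.52 + 8.4 × 54) = 5298.48.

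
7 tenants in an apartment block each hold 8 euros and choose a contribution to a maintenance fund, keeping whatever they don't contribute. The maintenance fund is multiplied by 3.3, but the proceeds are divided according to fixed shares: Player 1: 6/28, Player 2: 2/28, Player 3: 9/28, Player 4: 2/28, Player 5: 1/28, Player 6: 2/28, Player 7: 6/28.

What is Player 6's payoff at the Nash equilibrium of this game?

9.89 euros

A player with share s gets back 3.3·s per unit contributed, so full contribution is dominant for anyone with s > 1/3.3 = 0.3030 and zero contribution is dominant for anyone below.
Only Player 3 (9/28) clears that bar, contributing 8; the remaining 6 contribute 0. Total contributed: 8.
Player 6 keeps 8 and receives 3.3 × 8 × 2/28 = 1.89 from the maintenance fund, for a payoff of 9.89.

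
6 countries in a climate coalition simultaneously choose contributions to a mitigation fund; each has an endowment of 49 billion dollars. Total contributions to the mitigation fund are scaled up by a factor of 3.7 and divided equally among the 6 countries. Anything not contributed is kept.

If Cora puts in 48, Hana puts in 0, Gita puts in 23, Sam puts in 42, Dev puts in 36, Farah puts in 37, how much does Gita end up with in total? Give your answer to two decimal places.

Total contributed: 48 + 0 + 23 + 42 + 36 + 37 = 186.
Each receives 3.7 × 186 / 6 = 114.70 from the mitigation fund.
Gita keeps 49 − 23 = 26, so Gita's payoff is 26 + 114.70 = 140.70.

140.70 billion dollars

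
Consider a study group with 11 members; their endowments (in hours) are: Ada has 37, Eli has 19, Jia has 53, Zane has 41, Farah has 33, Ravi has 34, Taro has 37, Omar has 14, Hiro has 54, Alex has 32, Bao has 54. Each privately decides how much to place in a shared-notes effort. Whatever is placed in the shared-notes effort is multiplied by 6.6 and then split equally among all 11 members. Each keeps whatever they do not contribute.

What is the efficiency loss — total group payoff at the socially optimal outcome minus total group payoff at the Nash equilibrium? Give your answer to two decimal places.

2284.80 hours

The private return per contributed unit is 6.6/11 = 0.6000 < 1 for every player regardless of endowment, so the Nash equilibrium is zero contribution and the group total is Σ E_j = 37 + 19 + 53 + 41 + 33 + 34 + 37 + 14 + 54 + 32 + 54 = 408.
Each contributed unit returns 6.600 to the group, so the social optimum is full contribution by everyone: group total = 6.600 × 408 = 2692.80.
Efficiency loss = (6.600 − 1) × 408 = 2284.80.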